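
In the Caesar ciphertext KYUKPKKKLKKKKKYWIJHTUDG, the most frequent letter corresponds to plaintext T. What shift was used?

17

The most frequent ciphertext letter is K (appears 10 times).
K is position 10; T is position 19.
Shift = -9≡17.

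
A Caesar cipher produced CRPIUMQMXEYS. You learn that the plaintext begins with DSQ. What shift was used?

25

From the crib: C(2)−D(3)=-1≡25, so the shift is 25.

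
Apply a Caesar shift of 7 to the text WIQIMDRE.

DPXPTKYL

W(22): 22+7=29≡3 → D
I(8): 8+7=15 → P
Q(16): 16+7=23 → X
I(8): 8+7=15 → P
M(12): 12+7=19 → T
D(3): 3+7=10 → K
R(17): 17+7=24 → Y
E(4): 4+7=11 → L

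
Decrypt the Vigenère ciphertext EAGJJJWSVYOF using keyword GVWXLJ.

YFKMYAQXZBDW

Repeat the key across the ciphertext: GVWXLJGVWXLJ
E(4)−G(6): -2≡24 → Y
A(0)−V(21): -21≡5 → F
G(6)−W(22): -16≡10 → K
J(9)−X(23): -14≡12 → M
J(9)−L(11): -2≡24 → Y
J(9)−J(9): 0 → A
W(22)−G(6): 16 → Q
S(18)−V(21): -3≡23 → X
V(21)−W(22): -1≡25 → Z
Y(24)−X(23): 1 → B
O(14)−L(11): 3 → D
F(5)−J(9): -4≡22 → W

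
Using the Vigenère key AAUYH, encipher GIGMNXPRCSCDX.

GIAKUXPLAZCDR

Repeat the key across the message: AAUYHAAUYHAAU
G(6)+A(0): 6 → G
I(8)+A(0): 8 → I
G(6)+U(20): 26≡0 → A
M(12)+Y(24): 36≡10 → K
N(13)+H(7): 20 → U
X(23)+A(0): 23 → X
P(15)+A(0): 15 → P
R(17)+U(20): 37≡11 → L
C(2)+Y(24): 26≡0 → A
S(18)+H(7): 25 → Z
C(2)+A(0): 2 → C
D(3)+A(0): 3 → D
X(23)+U(20): 43≡17 → R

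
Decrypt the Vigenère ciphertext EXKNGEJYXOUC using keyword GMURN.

YLQWTYXEGBOQ

Repeat the key across the ciphertext: GMURNGMURNGM
E(4)−G(6): -2≡24 → Y
X(23)−M(12): 11 → L
K(10)−U(20): -10≡16 → Q
N(13)−R(17): -4≡22 → W
G(6)−N(13): -7≡19 → T
E(4)−G(6): -2≡24 → Y
J(9)−M(12): -3≡23 → X
Y(24)−U(20): 4 → E
X(23)−R(17): 6 → G
O(14)−N(13): 1 → B
U(20)−G(6): 14 → O
C(2)−M(12): -10≡16 → Q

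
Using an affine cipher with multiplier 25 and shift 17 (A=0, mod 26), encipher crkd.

paho

c(2): 25·2+17=67≡15 → p
r(17): 25·17+17=442≡0 → a
k(10): 25·10+17=267≡7 → h
d(3): 25·3+17=92≡14 → o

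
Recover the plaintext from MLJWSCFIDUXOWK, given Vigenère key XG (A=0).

PFMQVWICGOAIZE

Repeat the key across the ciphertext: XGXGXGXGXGXGXG
M(12)−X(23): -11≡15 → P
L(11)−G(6): 5 → F
J(9)−X(23): -14≡12 → M
W(22)−G(6): 16 → Q
S(18)−X(23): -5≡21 → V
C(2)−G(6): -4≡22 → W
F(5)−X(23): -18≡8 → I
I(8)−G(6): 2 → C
D(3)−X(23): -20≡6 → G
U(20)−G(6): 14 → O
X(23)−X(23): 0 → A
O(14)−G(6): 8 → I
W(22)−X(23): -1≡25 → Z
K(10)−G(6): 4 → E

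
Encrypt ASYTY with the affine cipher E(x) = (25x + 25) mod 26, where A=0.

A(0): 25·0+25=25 → Z
S(18): 25·18+25=475≡7 → H
Y(24): 25·24+25=625≡1 → B
T(19): 25·19+25=500≡6 → G
Y(24): 25·24+25=625≡1 → B

ZHBGB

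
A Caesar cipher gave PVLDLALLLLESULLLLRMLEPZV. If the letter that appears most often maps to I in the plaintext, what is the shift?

3

The most frequent ciphertext letter is L (appears 11 times).
L is position 11; I is position 8.
Shift = 3.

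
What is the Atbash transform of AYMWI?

ZBNDR

A(0) → Z(25)
Y(24) → B(1)
M(12) → N(13)
W(22) → D(3)
I(8) → R(17)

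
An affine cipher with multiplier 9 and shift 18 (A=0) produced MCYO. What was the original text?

The inverse of 9 mod 26 is 3, since 9·3=27≡1. Apply D(y)=3·(y−18) mod 26:
M(12): 3·(12−18)=-18≡8 → I
C(2): 3·(2−18)=-48≡4 → E
Y(24): 3·(24−18)=18 → S
O(14): 3·(14−18)=-12≡14 → O

IESO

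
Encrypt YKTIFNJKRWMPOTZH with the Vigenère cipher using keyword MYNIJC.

KIGQOPVIEEVRARMP

Repeat the key across the message: MYNIJCMYNIJCMYNI
Y(24)+M(12): 36≡10 → K
K(10)+Y(24): 34≡8 → I
T(19)+N(13): 32≡6 → G
I(8)+I(8): 16 → Q
F(5)+J(9): 14 → O
N(13)+C(2): 15 → P
J(9)+M(12): 21 → V
K(10)+Y(24): 34≡8 → I
R(17)+N(13): 30≡4 → E
W(22)+I(8): 30≡4 → E
M(12)+J(9): 21 → V
P(15)+C(2): 17 → R
O(14)+M(12): 26≡0 → A
T(19)+Y(24): 43≡17 → R
Z(25)+N(13): 38≡12 → M
H(7)+I(8): 15 → P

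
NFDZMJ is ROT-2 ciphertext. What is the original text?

LDBXKH

N(13): 13−2=11 → L
F(5): 5−2=3 → D
D(3): 3−2=1 → B
Z(25): 25−2=23 → X
M(12): 12−2=10 → K
J(9): 9−2=7 → H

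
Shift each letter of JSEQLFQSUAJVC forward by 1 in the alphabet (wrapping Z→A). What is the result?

KTFRMGRTVBKWD

J(9): 9+1=10 → K
S(18): 18+1=19 → T
E(4): 4+1=5 → F
Q(16): 16+1=17 → R
L(11): 11+1=12 → M
F(5): 5+1=6 → G
Q(16): 16+1=17 → R
S(18): 18+1=19 → T
U(20): 20+1=21 → V
A(0): 0+1=1 → B
J(9): 9+1=10 → K
V(21): 21+1=22 → W
C(2): 2+1=3 → D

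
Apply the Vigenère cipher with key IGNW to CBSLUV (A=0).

KHFHCB

Repeat the key across the message: IGNWIG
C(2)+I(8): 10 → K
B(1)+G(6): 7 → H
S(18)+N(13): 31≡5 → F
L(11)+W(22): 33≡7 → H
U(20)+I(8): 28≡2 → C
V(21)+G(6): 27≡1 → B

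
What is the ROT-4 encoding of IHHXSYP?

MLLBWCT

I(8): 8+4=12 → M
H(7): 7+4=11 → L
H(7): 7+4=11 → L
X(23): 23+4=27≡1 → B
S(18): 18+4=22 → W
Y(24): 24+4=28≡2 → C
P(15): 15+4=19 → T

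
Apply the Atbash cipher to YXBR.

BCYI

Y(24) → B(1)
X(23) → C(2)
B(1) → Y(24)
R(17) → I(8)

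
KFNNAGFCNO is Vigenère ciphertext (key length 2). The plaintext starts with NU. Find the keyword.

XL

Subtract each crib letter from the matching ciphertext letter (mod 26):
K(10)−N(13)=-3≡23 → X
F(5)−U(20)=-15≡11 → L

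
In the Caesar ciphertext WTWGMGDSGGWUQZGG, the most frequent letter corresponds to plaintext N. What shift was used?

19

The most frequent ciphertext letter is G (appears 6 times).
G is position 6; N is position 13.
Shift = -7≡19.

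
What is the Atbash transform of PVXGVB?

KECTEY

P(15) → K(10)
V(21) → E(4)
X(23) → C(2)
G(6) → T(19)
V(21) → E(4)
B(1) → Y(24)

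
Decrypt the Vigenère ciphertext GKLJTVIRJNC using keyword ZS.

HSMRUDJZKVD

Repeat the key across the ciphertext: ZSZSZSZSZSZ
G(6)−Z(25): -19≡7 → H
K(10)−S(18): -8≡18 → S
L(11)−Z(25): -14≡12 → M
J(9)−S(18): -9≡17 → R
T(19)−Z(25): -6≡20 → U
V(21)−S(18): 3 → D
I(8)−Z(25): -17≡9 → J
R(17)−S(18): -1≡25 → Z
J(9)−Z(25): -16≡10 → K
N(13)−S(18): -5≡21 → V
C(2)−Z(25): -23≡3 → D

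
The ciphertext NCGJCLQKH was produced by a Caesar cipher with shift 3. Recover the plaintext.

N(13): 13−3=10 → K
C(2): 2−3=-1≡25 → Z
G(6): 6−3=3 → D
J(9): 9−3=6 → G
C(2): 2−3=-1≡25 → Z
L(11): 11−3=8 → I
Q(16): 16−3=13 → N
K(10): 10−3=7 → H
H(7): 7−3=4 → E

KZDGZINHE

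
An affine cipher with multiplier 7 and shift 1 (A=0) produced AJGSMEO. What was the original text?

The inverse of 7 mod 26 is 15, since 7·15=105≡1. Apply D(y)=15·(y−1) mod 26:
A(0): 15·(0−1)=-15≡11 → L
J(9): 15·(9−1)=120≡16 → Q
G(6): 15·(6−1)=75≡23 → X
S(18): 15·(18−1)=255≡21 → V
M(12): 15·(12−1)=165≡9 → J
E(4): 15·(4−1)=45≡19 → T
O(14): 15·(14−1)=195≡13 → N

LQXVJTN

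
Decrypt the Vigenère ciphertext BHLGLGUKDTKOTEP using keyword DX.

Repeat the key across the ciphertext: DXDXDXDXDXDXDXD
B(1)−D(3): -2≡24 → Y
H(7)−X(23): -16≡10 → K
L(11)−D(3): 8 → I
G(6)−X(23): -17≡9 → J
L(11)−D(3): 8 → I
G(6)−X(23): -17≡9 → J
U(20)−D(3): 17 → R
K(10)−X(23): -13≡13 → N
D(3)−D(3): 0 → A
T(19)−X(23): -4≡22 → W
K(10)−D(3): 7 → H
O(14)−X(23): -9≡17 → R
T(19)−D(3): 16 → Q
E(4)−X(23): -19≡7 → H
P(15)−D(3): 12 → M

YKIJIJRNAWHRQHM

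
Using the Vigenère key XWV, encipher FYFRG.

CUAOC

Repeat the key across the message: XWVXW
F(5)+X(23): 28≡2 → C
Y(24)+W(22): 46≡20 → U
F(5)+V(21): 26≡0 → A
R(17)+X(23): 40≡14 → O
G(6)+W(22): 28≡2 → C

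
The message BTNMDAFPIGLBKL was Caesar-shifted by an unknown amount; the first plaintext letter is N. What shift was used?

14

From the crib: B(1)−N(13)=-12≡14, so the shift is 14.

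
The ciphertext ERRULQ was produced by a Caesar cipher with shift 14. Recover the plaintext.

E(4): 4−14=-10≡16 → Q
R(17): 17−14=3 → D
R(17): 17−14=3 → D
U(20): 20−14=6 → G
L(11): 11−14=-3≡23 → X
Q(16): 16−14=2 → C

QDDGXC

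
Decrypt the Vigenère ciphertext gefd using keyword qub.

Repeat the key across the ciphertext: qubq
g(6)−q(16): -10≡16 → q
e(4)−u(20): -16≡10 → k
f(5)−b(1): 4 → e
d(3)−q(16): -13≡13 → n

qken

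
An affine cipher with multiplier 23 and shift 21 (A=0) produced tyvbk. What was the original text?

The inverse of 23 mod 26 is 17, since 23·17=391≡1. Apply D(y)=17·(y−21) mod 26:
t(19): 17·(19−21)=-34≡18 → s
y(24): 17·(24−21)=51≡25 → z
v(21): 17·(21−21)=0 → a
b(1): 17·(1−21)=-340≡24 → y
k(10): 17·(10−21)=-187≡21 → v

szayv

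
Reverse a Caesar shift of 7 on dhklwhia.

wadepabt

d(3): 3−7=-4≡22 → w
h(7): 7−7=0 → a
k(10): 10−7=3 → d
l(11): 11−7=4 → e
w(22): 22−7=15 → p
h(7): 7−7=0 → a
i(8): 8−7=1 → b
a(0): 0−7=-7≡19 → t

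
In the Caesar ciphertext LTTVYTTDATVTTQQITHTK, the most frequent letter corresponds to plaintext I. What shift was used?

11

The most frequent ciphertext letter is T (appears 9 times).
T is position 19; I is position 8.
Shift = 11.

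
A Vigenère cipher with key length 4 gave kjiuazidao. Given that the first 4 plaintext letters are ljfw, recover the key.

zady

Subtract each crib letter from the matching ciphertext letter (mod 26):
k(10)−l(11)=-1≡25 → z
j(9)−j(9)=0 → a
i(8)−f(5)=3 → d
u(20)−w(22)=-2≡24 → y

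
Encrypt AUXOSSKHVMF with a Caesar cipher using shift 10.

A(0): 0+10=10 → K
U(20): 20+10=30≡4 → E
X(23): 23+10=33≡7 → H
O(14): 14+10=24 → Y
S(18): 18+10=28≡2 → C
S(18): 18+10=28≡2 → C
K(10): 10+10=20 → U
H(7): 7+10=17 → R
V(21): 21+10=31≡5 → F
M(12): 12+10=22 → W
F(5): 5+10=15 → P

KEHYCCURFWP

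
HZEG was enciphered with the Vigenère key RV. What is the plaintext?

QENL

Repeat the key across the ciphertext: RVRV
H(7)−R(17): -10≡16 → Q
Z(25)−V(21): 4 → E
E(4)−R(17): -13≡13 → N
G(6)−V(21): -15≡11 → L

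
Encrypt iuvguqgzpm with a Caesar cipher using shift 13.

i(8): 8+13=21 → v
u(20): 20+13=33≡7 → h
v(21): 21+13=34≡8 → i
g(6): 6+13=19 → t
u(20): 20+13=33≡7 → h
q(16): 16+13=29≡3 → d
g(6): 6+13=19 → t
z(25): 25+13=38≡12 → m
p(15): 15+13=28≡2 → c
m(12): 12+13=25 → z

vhithdtmcz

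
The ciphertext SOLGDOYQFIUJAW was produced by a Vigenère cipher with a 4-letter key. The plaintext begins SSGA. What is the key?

AWFG

Subtract each crib letter from the matching ciphertext letter (mod 26):
S(18)−S(18)=0 → A
O(14)−S(18)=-4≡22 → W
L(11)−G(6)=5 → F
G(6)−A(0)=6 → G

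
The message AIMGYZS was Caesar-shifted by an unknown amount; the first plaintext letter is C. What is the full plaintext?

From the crib: A(0)−C(2)=-2≡24, so the shift is 24.
Subtract 24 from each ciphertext letter:
A(0): 0−24=-24≡2 → C
I(8): 8−24=-16≡10 → K
M(12): 12−24=-12≡14 → O
G(6): 6−24=-18≡8 → I
Y(24): 24−24=0 → A
Z(25): 25−24=1 → B
S(18): 18−24=-6≡20 → U

CKOIABU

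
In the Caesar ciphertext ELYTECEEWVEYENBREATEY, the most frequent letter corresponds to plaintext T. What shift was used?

The most frequent ciphertext letter is E (appears 8 times).
E is position 4; T is position 19.
Shift = -15≡11.

11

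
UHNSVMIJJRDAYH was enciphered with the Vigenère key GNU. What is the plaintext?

Repeat the key across the ciphertext: GNUGNUGNUGNUGN
U(20)−G(6): 14 → O
H(7)−N(13): -6≡20 → U
N(13)−U(20): -7≡19 → T
S(18)−G(6): 12 → M
V(21)−N(13): 8 → I
M(12)−U(20): -8≡18 → S
I(8)−G(6): 2 → C
J(9)−N(13): -4≡22 → W
J(9)−U(20): -11≡15 → P
R(17)−G(6): 11 → L
D(3)−N(13): -10≡16 → Q
A(0)−U(20): -20≡6 → G
Y(24)−G(6): 18 → S
H(7)−N(13): -6≡20 → U

OUTMISCWPLQGSU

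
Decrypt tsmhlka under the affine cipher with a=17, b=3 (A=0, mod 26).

ehzocfj

The inverse of 17 mod 26 is 23, since 17·23=391≡1. Apply D(y)=23·(y−3) mod 26:
t(19): 23·(19−3)=368≡4 → e
s(18): 23·(18−3)=345≡7 → h
m(12): 23·(12−3)=207≡25 → z
h(7): 23·(7−3)=92≡14 → o
l(11): 23·(11−3)=184≡2 → c
k(10): 23·(10−3)=161≡5 → f
a(0): 23·(0−3)=-69≡9 → j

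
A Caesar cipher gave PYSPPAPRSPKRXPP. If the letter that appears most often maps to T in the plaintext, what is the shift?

The most frequent ciphertext letter is P (appears 7 times).
P is position 15; T is position 19.
Shift = -4≡22.

22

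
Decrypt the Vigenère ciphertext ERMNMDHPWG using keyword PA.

Repeat the key across the ciphertext: PAPAPAPAPA
E(4)−P(15): -11≡15 → P
R(17)−A(0): 17 → R
M(12)−P(15): -3≡23 → X
N(13)−A(0): 13 → N
M(12)−P(15): -3≡23 → X
D(3)−A(0): 3 → D
H(7)−P(15): -8≡18 → S
P(15)−A(0): 15 → P
W(22)−P(15): 7 → H
G(6)−A(0): 6 → G

PRXNXDSPHG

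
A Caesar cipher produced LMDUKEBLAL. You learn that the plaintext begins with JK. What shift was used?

2

From the crib: L(11)−J(9)=2, so the shift is 2.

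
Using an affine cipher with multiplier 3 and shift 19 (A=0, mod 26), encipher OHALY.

JOTAN

O(14): 3·14+19=61≡9 → J
H(7): 3·7+19=40≡14 → O
A(0): 3·0+19=19 → T
L(11): 3·11+19=52≡0 → A
Y(24): 3·24+19=91≡13 → N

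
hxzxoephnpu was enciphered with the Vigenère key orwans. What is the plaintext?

tgdxbmbqrph

Repeat the key across the ciphertext: orwansorwan
h(7)−o(14): -7≡19 → t
x(23)−r(17): 6 → g
z(25)−w(22): 3 → d
x(23)−a(0): 23 → x
o(14)−n(13): 1 → b
e(4)−s(18): -14≡12 → m
p(15)−o(14): 1 → b
h(7)−r(17): -10≡16 → q
n(13)−w(22): -9≡17 → r
p(15)−a(0): 15 → p
u(20)−n(13): 7 → h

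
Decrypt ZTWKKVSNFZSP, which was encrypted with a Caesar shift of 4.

VPSGGROJBVOL

Z(25): 25−4=21 → V
T(19): 19−4=15 → P
W(22): 22−4=18 → S
K(10): 10−4=6 → G
K(10): 10−4=6 → G
V(21): 21−4=17 → R
S(18): 18−4=14 → O
N(13): 13−4=9 → J
F(5): 5−4=1 → B
Z(25): 25−4=21 → V
S(18): 18−4=14 → O
P(15): 15−4=11 → L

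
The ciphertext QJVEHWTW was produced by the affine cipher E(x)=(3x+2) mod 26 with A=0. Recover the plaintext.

The inverse of 3 mod 26 is 9, since 3·9=27≡1. Apply D(y)=9·(y−2) mod 26:
Q(16): 9·(16−2)=126≡22 → W
J(9): 9·(9−2)=63≡11 → L
V(21): 9·(21−2)=171≡15 → P
E(4): 9·(4−2)=18 → S
H(7): 9·(7−2)=45≡19 → T
W(22): 9·(22−2)=180≡24 → Y
T(19): 9·(19−2)=153≡23 → X
W(22): 9·(22−2)=180≡24 → Y

WLPSTYXY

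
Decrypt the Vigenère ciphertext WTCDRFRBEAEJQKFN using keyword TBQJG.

DSMULMQLVULIABZU

Repeat the key across the ciphertext: TBQJGTBQJGTBQJGT
W(22)−T(19): 3 → D
T(19)−B(1): 18 → S
C(2)−Q(16): -14≡12 → M
D(3)−J(9): -6≡20 → U
R(17)−G(6): 11 → L
F(5)−T(19): -14≡12 → M
R(17)−B(1): 16 → Q
B(1)−Q(16): -15≡11 → L
E(4)−J(9): -5≡21 → V
A(0)−G(6): -6≡20 → U
E(4)−T(19): -15≡11 → L
J(9)−B(1): 8 → I
Q(16)−Q(16): 0 → A
K(10)−J(9): 1 → B
F(5)−G(6): -1≡25 → Z
N(13)−T(19): -6≡20 → U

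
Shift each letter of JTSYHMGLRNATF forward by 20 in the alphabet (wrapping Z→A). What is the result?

J(9): 9+20=29≡3 → D
T(19): 19+20=39≡13 → N
S(18): 18+20=38≡12 → M
Y(24): 24+20=44≡18 → S
H(7): 7+20=27≡1 → B
M(12): 12+20=32≡6 → G
G(6): 6+20=26≡0 → A
L(11): 11+20=31≡5 → F
R(17): 17+20=37≡11 → L
N(13): 13+20=33≡7 → H
A(0): 0+20=20 → U
T(19): 19+20=39≡13 → N
F(5): 5+20=25 → Z

DNMSBGAFLHUNZ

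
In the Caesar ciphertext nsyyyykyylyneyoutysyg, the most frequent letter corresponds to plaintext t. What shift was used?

5

The most frequent ciphertext letter is y (appears 10 times).
y is position 24; t is position 19.
Shift = 5.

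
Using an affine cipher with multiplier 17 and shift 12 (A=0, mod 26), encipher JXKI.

JNAS

J(9): 17·9+12=165≡9 → J
X(23): 17·23+12=403≡13 → N
K(10): 17·10+12=182≡0 → A
I(8): 17·8+12=148≡18 → S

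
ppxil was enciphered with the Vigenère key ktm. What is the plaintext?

Repeat the key across the ciphertext: ktmkt
p(15)−k(10): 5 → f
p(15)−t(19): -4≡22 → w
x(23)−m(12): 11 → l
i(8)−k(10): -2≡24 → y
l(11)−t(19): -8≡18 → s

fwlys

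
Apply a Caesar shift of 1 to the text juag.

j(9): 9+1=10 → k
u(20): 20+1=21 → v
a(0): 0+1=1 → b
g(6): 6+1=7 → h

kvbh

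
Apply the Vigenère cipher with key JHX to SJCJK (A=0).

Repeat the key across the message: JHXJH
S(18)+J(9): 27≡1 → B
J(9)+H(7): 16 → Q
C(2)+X(23): 25 → Z
J(9)+J(9): 18 → S
K(10)+H(7): 17 → R

BQZSR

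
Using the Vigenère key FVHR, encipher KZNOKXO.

Repeat the key across the message: FVHRFVH
K(10)+F(5): 15 → P
Z(25)+V(21): 46≡20 → U
N(13)+H(7): 20 → U
O(14)+R(17): 31≡5 → F
K(10)+F(5): 15 → P
X(23)+V(21): 44≡18 → S
O(14)+H(7): 21 → V

PUUFPSV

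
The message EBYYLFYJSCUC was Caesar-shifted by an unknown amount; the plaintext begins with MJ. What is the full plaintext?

From the crib: E(4)−M(12)=-8≡18, so the shift is 18.
Subtract 18 from each ciphertext letter:
E(4): 4−18=-14≡12 → M
B(1): 1−18=-17≡9 → J
Y(24): 24−18=6 → G
Y(24): 24−18=6 → G
L(11): 11−18=-7≡19 → T
F(5): 5−18=-13≡13 → N
Y(24): 24−18=6 → G
J(9): 9−18=-9≡17 → R
S(18): 18−18=0 → A
C(2): 2−18=-16≡10 → K
U(20): 20−18=2 → C
C(2): 2−18=-16≡10 → K

MJGGTNGRAKCK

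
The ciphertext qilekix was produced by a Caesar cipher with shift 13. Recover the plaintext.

q(16): 16−13=3 → d
i(8): 8−13=-5≡21 → v
l(11): 11−13=-2≡24 → y
e(4): 4−13=-9≡17 → r
k(10): 10−13=-3≡23 → x
i(8): 8−13=-5≡21 → v
x(23): 23−13=10 → k

dvyrxvk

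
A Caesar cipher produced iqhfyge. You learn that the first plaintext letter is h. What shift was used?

1

From the crib: i(8)−h(7)=1, so the shift is 1.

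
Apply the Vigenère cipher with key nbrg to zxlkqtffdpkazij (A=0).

Repeat the key across the message: nbrgnbrgnbrgnbr
z(25)+n(13): 38≡12 → m
x(23)+b(1): 24 → y
l(11)+r(17): 28≡2 → c
k(10)+g(6): 16 → q
q(16)+n(13): 29≡3 → d
t(19)+b(1): 20 → u
f(5)+r(17): 22 → w
f(5)+g(6): 11 → l
d(3)+n(13): 16 → q
p(15)+b(1): 16 → q
k(10)+r(17): 27≡1 → b
a(0)+g(6): 6 → g
z(25)+n(13): 38≡12 → m
i(8)+b(1): 9 → j
j(9)+r(17): 26≡0 → a

mycqduwlqqbgmja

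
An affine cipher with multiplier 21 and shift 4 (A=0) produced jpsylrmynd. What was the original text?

The inverse of 21 mod 26 is 5, since 21·5=105≡1. Apply D(y)=5·(y−4) mod 26:
j(9): 5·(9−4)=25 → z
p(15): 5·(15−4)=55≡3 → d
s(18): 5·(18−4)=70≡18 → s
y(24): 5·(24−4)=100≡22 → w
l(11): 5·(11−4)=35≡9 → j
r(17): 5·(17−4)=65≡13 → n
m(12): 5·(12−4)=40≡14 → o
y(24): 5·(24−4)=100≡22 → w
n(13): 5·(13−4)=45≡19 → t
d(3): 5·(3−4)=-5≡21 → v

zdswjnowtv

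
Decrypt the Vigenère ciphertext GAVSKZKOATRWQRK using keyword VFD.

LVSXFWPJXYMTVMH

Repeat the key across the ciphertext: VFDVFDVFDVFDVFD
G(6)−V(21): -15≡11 → L
A(0)−F(5): -5≡21 → V
V(21)−D(3): 18 → S
S(18)−V(21): -3≡23 → X
K(10)−F(5): 5 → F
Z(25)−D(3): 22 → W
K(10)−V(21): -11≡15 → P
O(14)−F(5): 9 → J
A(0)−D(3): -3≡23 → X
T(19)−V(21): -2≡24 → Y
R(17)−F(5): 12 → M
W(22)−D(3): 19 → T
Q(16)−V(21): -5≡21 → V
R(17)−F(5): 12 → M
K(10)−D(3): 7 → H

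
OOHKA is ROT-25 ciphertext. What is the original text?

PPILB

O(14): 14−25=-11≡15 → P
O(14): 14−25=-11≡15 → P
H(7): 7−25=-18≡8 → I
K(10): 10−25=-15≡11 → L
A(0): 0−25=-25≡1 → B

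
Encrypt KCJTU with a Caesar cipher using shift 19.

DVCMN

K(10): 10+19=29≡3 → D
C(2): 2+19=21 → V
J(9): 9+19=28≡2 → C
T(19): 19+19=38≡12 → M
U(20): 20+19=39≡13 → N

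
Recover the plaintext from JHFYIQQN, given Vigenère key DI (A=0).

GZCQFINF

Repeat the key across the ciphertext: DIDIDIDI
J(9)−D(3): 6 → G
H(7)−I(8): -1≡25 → Z
F(5)−D(3): 2 → C
Y(24)−I(8): 16 → Q
I(8)−D(3): 5 → F
Q(16)−I(8): 8 → I
Q(16)−D(3): 13 → N
N(13)−I(8): 5 → F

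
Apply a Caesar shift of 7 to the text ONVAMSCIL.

VUCHTZJPS

O(14): 14+7=21 → V
N(13): 13+7=20 → U
V(21): 21+7=28≡2 → C
A(0): 0+7=7 → H
M(12): 12+7=19 → T
S(18): 18+7=25 → Z
C(2): 2+7=9 → J
I(8): 8+7=15 → P
L(11): 11+7=18 → S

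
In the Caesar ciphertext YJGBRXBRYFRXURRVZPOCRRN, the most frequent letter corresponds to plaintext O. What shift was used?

3

The most frequent ciphertext letter is R (appears 7 times).
R is position 17; O is position 14.
Shift = 3.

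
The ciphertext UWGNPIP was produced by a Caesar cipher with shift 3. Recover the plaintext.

U(20): 20−3=17 → R
W(22): 22−3=19 → T
G(6): 6−3=3 → D
N(13): 13−3=10 → K
P(15): 15−3=12 → M
I(8): 8−3=5 → F
P(15): 15−3=12 → M

RTDKMFM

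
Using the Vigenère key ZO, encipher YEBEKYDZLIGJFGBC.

XSASJMCNKWFXEUAQ

Repeat the key across the message: ZOZOZOZOZOZOZOZO
Y(24)+Z(25): 49≡23 → X
E(4)+O(14): 18 → S
B(1)+Z(25): 26≡0 → A
E(4)+O(14): 18 → S
K(10)+Z(25): 35≡9 → J
Y(24)+O(14): 38≡12 → M
D(3)+Z(25): 28≡2 → C
Z(25)+O(14): 39≡13 → N
L(11)+Z(25): 36≡10 → K
I(8)+O(14): 22 → W
G(6)+Z(25): 31≡5 → F
J(9)+O(14): 23 → X
F(5)+Z(25): 30≡4 → E
G(6)+O(14): 20 → U
B(1)+Z(25): 26≡0 → A
C(2)+O(14): 16 → Q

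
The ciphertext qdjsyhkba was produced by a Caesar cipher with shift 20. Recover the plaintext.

q(16): 16−20=-4≡22 → w
d(3): 3−20=-17≡9 → j
j(9): 9−20=-11≡15 → p
s(18): 18−20=-2≡24 → y
y(24): 24−20=4 → e
h(7): 7−20=-13≡13 → n
k(10): 10−20=-10≡16 → q
b(1): 1−20=-19≡7 → h
a(0): 0−20=-20≡6 → g

wjpyenqhg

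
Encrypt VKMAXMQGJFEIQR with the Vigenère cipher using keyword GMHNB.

BWTNYSCNWGKUXE

Repeat the key across the message: GMHNBGMHNBGMHN
V(21)+G(6): 27≡1 → B
K(10)+M(12): 22 → W
M(12)+H(7): 19 → T
A(0)+N(13): 13 → N
X(23)+B(1): 24 → Y
M(12)+G(6): 18 → S
Q(16)+M(12): 28≡2 → C
G(6)+H(7): 13 → N
J(9)+N(13): 22 → W
F(5)+B(1): 6 → G
E(4)+G(6): 10 → K
I(8)+M(12): 20 → U
Q(16)+H(7): 23 → X
R(17)+N(13): 30≡4 → E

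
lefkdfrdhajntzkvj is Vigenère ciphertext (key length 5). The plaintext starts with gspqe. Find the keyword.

Subtract each crib letter from the matching ciphertext letter (mod 26):
l(11)−g(6)=5 → f
e(4)−s(18)=-14≡12 → m
f(5)−p(15)=-10≡16 → q
k(10)−q(16)=-6≡20 → u
d(3)−e(4)=-1≡25 → z

fmquz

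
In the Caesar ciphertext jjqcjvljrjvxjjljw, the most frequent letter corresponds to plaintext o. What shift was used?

The most frequent ciphertext letter is j (appears 8 times).
j is position 9; o is position 14.
Shift = -5≡21.

21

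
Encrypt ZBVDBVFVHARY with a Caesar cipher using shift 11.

KMGOMGQGSLCJ

Z(25): 25+11=36≡10 → K
B(1): 1+11=12 → M
V(21): 21+11=32≡6 → G
D(3): 3+11=14 → O
B(1): 1+11=12 → M
V(21): 21+11=32≡6 → G
F(5): 5+11=16 → Q
V(21): 21+11=32≡6 → G
H(7): 7+11=18 → S
A(0): 0+11=11 → L
R(17): 17+11=28≡2 → C
Y(24): 24+11=35≡9 → J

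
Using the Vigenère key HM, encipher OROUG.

VDVGN

Repeat the key across the message: HMHMH
O(14)+H(7): 21 → V
R(17)+M(12): 29≡3 → D
O(14)+H(7): 21 → V
U(20)+M(12): 32≡6 → G
G(6)+H(7): 13 → N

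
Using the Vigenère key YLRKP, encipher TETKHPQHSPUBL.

Repeat the key across the message: YLRKPYLRKPYLR
T(19)+Y(24): 43≡17 → R
E(4)+L(11): 15 → P
T(19)+R(17): 36≡10 → K
K(10)+K(10): 20 → U
H(7)+P(15): 22 → W
P(15)+Y(24): 39≡13 → N
Q(16)+L(11): 27≡1 → B
H(7)+R(17): 24 → Y
S(18)+K(10): 28≡2 → C
P(15)+P(15): 30≡4 → E
U(20)+Y(24): 44≡18 → S
B(1)+L(11): 12 → M
L(11)+R(17): 28≡2 → C

RPKUWNBYCESMC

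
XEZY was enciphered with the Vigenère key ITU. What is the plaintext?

PLFQ

Repeat the key across the ciphertext: ITUI
X(23)−I(8): 15 → P
E(4)−T(19): -15≡11 → L
Z(25)−U(20): 5 → F
Y(24)−I(8): 16 → Q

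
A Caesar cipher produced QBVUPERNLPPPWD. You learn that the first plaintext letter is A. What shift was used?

From the crib: Q(16)−A(0)=16, so the shift is 16.

16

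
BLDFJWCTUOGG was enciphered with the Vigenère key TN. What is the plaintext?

IYKSQJJGBBNT

Repeat the key across the ciphertext: TNTNTNTNTNTN
B(1)−T(19): -18≡8 → I
L(11)−N(13): -2≡24 → Y
D(3)−T(19): -16≡10 → K
F(5)−N(13): -8≡18 → S
J(9)−T(19): -10≡16 → Q
W(22)−N(13): 9 → J
C(2)−T(19): -17≡9 → J
T(19)−N(13): 6 → G
U(20)−T(19): 1 → B
O(14)−N(13): 1 → B
G(6)−T(19): -13≡13 → N
G(6)−N(13): -7≡19 → T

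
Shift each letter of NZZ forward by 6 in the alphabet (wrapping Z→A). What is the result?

N(13): 13+6=19 → T
Z(25): 25+6=31≡5 → F
Z(25): 25+6=31≡5 → F

TFF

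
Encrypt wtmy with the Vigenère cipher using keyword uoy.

qhks

Repeat the key across the message: uoyu
w(22)+u(20): 42≡16 → q
t(19)+o(14): 33≡7 → h
m(12)+y(24): 36≡10 → k
y(24)+u(20): 44≡18 → s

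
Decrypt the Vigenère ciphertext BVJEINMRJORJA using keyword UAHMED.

Repeat the key across the ciphertext: UAHMEDUAHMEDU
B(1)−U(20): -19≡7 → H
V(21)−A(0): 21 → V
J(9)−H(7): 2 → C
E(4)−M(12): -8≡18 → S
I(8)−E(4): 4 → E
N(13)−D(3): 10 → K
M(12)−U(20): -8≡18 → S
R(17)−A(0): 17 → R
J(9)−H(7): 2 → C
O(14)−M(12): 2 → C
R(17)−E(4): 13 → N
J(9)−D(3): 6 → G
A(0)−U(20): -20≡6 → G

HVCSEKSRCCNGG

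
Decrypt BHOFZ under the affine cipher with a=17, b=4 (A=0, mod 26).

JRWXP

The inverse of 17 mod 26 is 23, since 17·23=391≡1. Apply D(y)=23·(y−4) mod 26:
B(1): 23·(1−4)=-69≡9 → J
H(7): 23·(7−4)=69≡17 → R
O(14): 23·(14−4)=230≡22 → W
F(5): 23·(5−4)=23 → X
Z(25): 23·(25−4)=483≡15 → P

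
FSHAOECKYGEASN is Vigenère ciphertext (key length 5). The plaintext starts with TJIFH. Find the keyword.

MJZVH

Subtract each crib letter from the matching ciphertext letter (mod 26):
F(5)−T(19)=-14≡12 → M
S(18)−J(9)=9 → J
H(7)−I(8)=-1≡25 → Z
A(0)−F(5)=-5≡21 → V
O(14)−H(7)=7 → H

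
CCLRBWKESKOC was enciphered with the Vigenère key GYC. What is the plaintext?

Repeat the key across the ciphertext: GYCGYCGYCGYC
C(2)−G(6): -4≡22 → W
C(2)−Y(24): -22≡4 → E
L(11)−C(2): 9 → J
R(17)−G(6): 11 → L
B(1)−Y(24): -23≡3 → D
W(22)−C(2): 20 → U
K(10)−G(6): 4 → E
E(4)−Y(24): -20≡6 → G
S(18)−C(2): 16 → Q
K(10)−G(6): 4 → E
O(14)−Y(24): -10≡16 → Q
C(2)−C(2): 0 → A

WEJLDUEGQEQA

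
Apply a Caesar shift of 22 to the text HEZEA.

H(7): 7+22=29≡3 → D
E(4): 4+22=26≡0 → A
Z(25): 25+22=47≡21 → V
E(4): 4+22=26≡0 → A
A(0): 0+22=22 → W

DAVAW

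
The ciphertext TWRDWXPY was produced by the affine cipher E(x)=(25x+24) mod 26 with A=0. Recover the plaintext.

FCHVCBJA

The inverse of 25 mod 26 is 25, since 25·25=625≡1. Apply D(y)=25·(y−24) mod 26:
T(19): 25·(19−24)=-125≡5 → F
W(22): 25·(22−24)=-50≡2 → C
R(17): 25·(17−24)=-175≡7 → H
D(3): 25·(3−24)=-525≡21 → V
W(22): 25·(22−24)=-50≡2 → C
X(23): 25·(23−24)=-25≡1 → B
P(15): 25·(15−24)=-225≡9 → J
Y(24): 25·(24−24)=0 → A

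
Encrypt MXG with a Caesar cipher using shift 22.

M(12): 12+22=34≡8 → I
X(23): 23+22=45≡19 → T
G(6): 6+22=28≡2 → C

ITC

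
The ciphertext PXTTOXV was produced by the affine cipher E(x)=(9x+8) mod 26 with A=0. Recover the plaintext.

The inverse of 9 mod 26 is 3, since 9·3=27≡1. Apply D(y)=3·(y−8) mod 26:
P(15): 3·(15−8)=21 → V
X(23): 3·(23−8)=45≡19 → T
T(19): 3·(19−8)=33≡7 → H
T(19): 3·(19−8)=33≡7 → H
O(14): 3·(14−8)=18 → S
X(23): 3·(23−8)=45≡19 → T
V(21): 3·(21−8)=39≡13 → N

VTHHSTN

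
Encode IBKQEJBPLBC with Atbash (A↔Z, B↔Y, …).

I(8) → R(17)
B(1) → Y(24)
K(10) → P(15)
Q(16) → J(9)
E(4) → V(21)
J(9) → Q(16)
B(1) → Y(24)
P(15) → K(10)
L(11) → O(14)
B(1) → Y(24)
C(2) → X(23)

RYPJVQYKOYX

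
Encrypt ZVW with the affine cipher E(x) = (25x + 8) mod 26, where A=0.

Z(25): 25·25+8=633≡9 → J
V(21): 25·21+8=533≡13 → N
W(22): 25·22+8=558≡12 → M

JNM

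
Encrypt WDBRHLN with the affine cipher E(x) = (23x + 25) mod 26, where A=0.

W(22): 23·22+25=531≡11 → L
D(3): 23·3+25=94≡16 → Q
B(1): 23·1+25=48≡22 → W
R(17): 23·17+25=416≡0 → A
H(7): 23·7+25=186≡4 → E
L(11): 23·11+25=278≡18 → S
N(13): 23·13+25=324≡12 → M

LQWAESM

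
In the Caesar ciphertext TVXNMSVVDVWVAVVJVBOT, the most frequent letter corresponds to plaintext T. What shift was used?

2

The most frequent ciphertext letter is V (appears 8 times).
V is position 21; T is position 19.
Shift = 2.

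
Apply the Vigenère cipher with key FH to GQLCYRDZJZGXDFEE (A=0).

Repeat the key across the message: FHFHFHFHFHFHFHFH
G(6)+F(5): 11 → L
Q(16)+H(7): 23 → X
L(11)+F(5): 16 → Q
C(2)+H(7): 9 → J
Y(24)+F(5): 29≡3 → D
R(17)+H(7): 24 → Y
D(3)+F(5): 8 → I
Z(25)+H(7): 32≡6 → G
J(9)+F(5): 14 → O
Z(25)+H(7): 32≡6 → G
G(6)+F(5): 11 → L
X(23)+H(7): 30≡4 → E
D(3)+F(5): 8 → I
F(5)+H(7): 12 → M
E(4)+F(5): 9 → J
E(4)+H(7): 11 → L

LXQJDYIGOGLEIMJL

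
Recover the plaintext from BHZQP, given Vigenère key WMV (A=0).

FVEUD

Repeat the key across the ciphertext: WMVWM
B(1)−W(22): -21≡5 → F
H(7)−M(12): -5≡21 → V
Z(25)−V(21): 4 → E
Q(16)−W(22): -6≡20 → U
P(15)−M(12): 3 → D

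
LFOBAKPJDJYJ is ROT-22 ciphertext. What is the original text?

L(11): 11−22=-11≡15 → P
F(5): 5−22=-17≡9 → J
O(14): 14−22=-8≡18 → S
B(1): 1−22=-21≡5 → F
A(0): 0−22=-22≡4 → E
K(10): 10−22=-12≡14 → O
P(15): 15−22=-7≡19 → T
J(9): 9−22=-13≡13 → N
D(3): 3−22=-19≡7 → H
J(9): 9−22=-13≡13 → N
Y(24): 24−22=2 → C
J(9): 9−22=-13≡13 → N

PJSFEOTNHNCN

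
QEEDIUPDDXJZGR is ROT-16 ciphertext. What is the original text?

Q(16): 16−16=0 → A
E(4): 4−16=-12≡14 → O
E(4): 4−16=-12≡14 → O
D(3): 3−16=-13≡13 → N
I(8): 8−16=-8≡18 → S
U(20): 20−16=4 → E
P(15): 15−16=-1≡25 → Z
D(3): 3−16=-13≡13 → N
D(3): 3−16=-13≡13 → N
X(23): 23−16=7 → H
J(9): 9−16=-7≡19 → T
Z(25): 25−16=9 → J
G(6): 6−16=-10≡16 → Q
R(17): 17−16=1 → B

AOONSEZNNHTJQB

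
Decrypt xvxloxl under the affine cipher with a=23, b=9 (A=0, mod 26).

eweihei

The inverse of 23 mod 26 is 17, since 23·17=391≡1. Apply D(y)=17·(y−9) mod 26:
x(23): 17·(23−9)=238≡4 → e
v(21): 17·(21−9)=204≡22 → w
x(23): 17·(23−9)=238≡4 → e
l(11): 17·(11−9)=34≡8 → i
o(14): 17·(14−9)=85≡7 → h
x(23): 17·(23−9)=238≡4 → e
l(11): 17·(11−9)=34≡8 → i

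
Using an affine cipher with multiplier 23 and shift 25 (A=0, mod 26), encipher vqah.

v(21): 23·21+25=508≡14 → o
q(16): 23·16+25=393≡3 → d
a(0): 23·0+25=25 → z
h(7): 23·7+25=186≡4 → e

odze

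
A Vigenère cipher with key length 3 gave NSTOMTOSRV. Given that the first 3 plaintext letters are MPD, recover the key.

Subtract each crib letter from the matching ciphertext letter (mod 26):
N(13)−M(12)=1 → B
S(18)−P(15)=3 → D
T(19)−D(3)=16 → Q

BDQ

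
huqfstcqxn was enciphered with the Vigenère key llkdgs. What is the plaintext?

wjgcmbrfnk

Repeat the key across the ciphertext: llkdgsllkd
h(7)−l(11): -4≡22 → w
u(20)−l(11): 9 → j
q(16)−k(10): 6 → g
f(5)−d(3): 2 → c
s(18)−g(6): 12 → m
t(19)−s(18): 1 → b
c(2)−l(11): -9≡17 → r
q(16)−l(11): 5 → f
x(23)−k(10): 13 → n
n(13)−d(3): 10 → k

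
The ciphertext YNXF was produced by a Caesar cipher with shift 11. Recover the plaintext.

NCMU

Y(24): 24−11=13 → N
N(13): 13−11=2 → C
X(23): 23−11=12 → M
F(5): 5−11=-6≡20 → U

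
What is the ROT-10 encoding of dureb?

nebol

d(3): 3+10=13 → n
u(20): 20+10=30≡4 → e
r(17): 17+10=27≡1 → b
e(4): 4+10=14 → o
b(1): 1+10=11 → l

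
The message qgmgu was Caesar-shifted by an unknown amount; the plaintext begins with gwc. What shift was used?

10

From the crib: q(16)−g(6)=10, so the shift is 10.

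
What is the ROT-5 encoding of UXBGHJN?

ZCGLMOS

U(20): 20+5=25 → Z
X(23): 23+5=28≡2 → C
B(1): 1+5=6 → G
G(6): 6+5=11 → L
H(7): 7+5=12 → M
J(9): 9+5=14 → O
N(13): 13+5=18 → S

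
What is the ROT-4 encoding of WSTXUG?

AWXBYK

W(22): 22+4=26≡0 → A
S(18): 18+4=22 → W
T(19): 19+4=23 → X
X(23): 23+4=27≡1 → B
U(20): 20+4=24 → Y
G(6): 6+4=10 → K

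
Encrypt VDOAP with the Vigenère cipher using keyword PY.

Repeat the key across the message: PYPYP
V(21)+P(15): 36≡10 → K
D(3)+Y(24): 27≡1 → B
O(14)+P(15): 29≡3 → D
A(0)+Y(24): 24 → Y
P(15)+P(15): 30≡4 → E

KBDYE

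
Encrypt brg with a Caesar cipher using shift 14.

pfu

b(1): 1+14=15 → p
r(17): 17+14=31≡5 → f
g(6): 6+14=20 → u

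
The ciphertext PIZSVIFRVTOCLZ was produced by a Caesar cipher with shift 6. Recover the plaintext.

JCTMPCZLPNIWFT

P(15): 15−6=9 → J
I(8): 8−6=2 → C
Z(25): 25−6=19 → T
S(18): 18−6=12 → M
V(21): 21−6=15 → P
I(8): 8−6=2 → C
F(5): 5−6=-1≡25 → Z
R(17): 17−6=11 → L
V(21): 21−6=15 → P
T(19): 19−6=13 → N
O(14): 14−6=8 → I
C(2): 2−6=-4≡22 → W
L(11): 11−6=5 → F
Z(25): 25−6=19 → T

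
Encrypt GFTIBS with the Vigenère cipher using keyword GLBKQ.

MQUSRY

Repeat the key across the message: GLBKQG
G(6)+G(6): 12 → M
F(5)+L(11): 16 → Q
T(19)+B(1): 20 → U
I(8)+K(10): 18 → S
B(1)+Q(16): 17 → R
S(18)+G(6): 24 → Y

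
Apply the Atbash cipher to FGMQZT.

F(5) → U(20)
G(6) → T(19)
M(12) → N(13)
Q(16) → J(9)
Z(25) → A(0)
T(19) → G(6)

UTNJAG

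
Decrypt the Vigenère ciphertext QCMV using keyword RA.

ZCVV

Repeat the key across the ciphertext: RARA
Q(16)−R(17): -1≡25 → Z
C(2)−A(0): 2 → C
M(12)−R(17): -5≡21 → V
V(21)−A(0): 21 → V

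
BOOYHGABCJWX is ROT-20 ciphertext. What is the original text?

B(1): 1−20=-19≡7 → H
O(14): 14−20=-6≡20 → U
O(14): 14−20=-6≡20 → U
Y(24): 24−20=4 → E
H(7): 7−20=-13≡13 → N
G(6): 6−20=-14≡12 → M
A(0): 0−20=-20≡6 → G
B(1): 1−20=-19≡7 → H
C(2): 2−20=-18≡8 → I
J(9): 9−20=-11≡15 → P
W(22): 22−20=2 → C
X(23): 23−20=3 → D

HUUENMGHIPCD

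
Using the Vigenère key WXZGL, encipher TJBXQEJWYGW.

PGADBAGVERS

Repeat the key across the message: WXZGLWXZGLW
T(19)+W(22): 41≡15 → P
J(9)+X(23): 32≡6 → G
B(1)+Z(25): 26≡0 → A
X(23)+G(6): 29≡3 → D
Q(16)+L(11): 27≡1 → B
E(4)+W(22): 26≡0 → A
J(9)+X(23): 32≡6 → G
W(22)+Z(25): 47≡21 → V
Y(24)+G(6): 30≡4 → E
G(6)+L(11): 17 → R
W(22)+W(22): 44≡18 → S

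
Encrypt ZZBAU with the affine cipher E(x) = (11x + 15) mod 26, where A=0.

EEAPB

Z(25): 11·25+15=290≡4 → E
Z(25): 11·25+15=290≡4 → E
B(1): 11·1+15=26≡0 → A
A(0): 11·0+15=15 → P
U(20): 11·20+15=235≡1 → B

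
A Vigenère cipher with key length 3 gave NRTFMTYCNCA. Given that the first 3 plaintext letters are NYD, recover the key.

Subtract each crib letter from the matching ciphertext letter (mod 26):
N(13)−N(13)=0 → A
R(17)−Y(24)=-7≡19 → T
T(19)−D(3)=16 → Q

ATQ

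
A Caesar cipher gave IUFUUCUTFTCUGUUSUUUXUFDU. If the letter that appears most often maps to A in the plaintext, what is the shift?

The most frequent ciphertext letter is U (appears 12 times).
U is position 20; A is position 0.
Shift = 20.

20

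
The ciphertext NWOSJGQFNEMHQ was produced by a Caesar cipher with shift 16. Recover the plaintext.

N(13): 13−16=-3≡23 → X
W(22): 22−16=6 → G
O(14): 14−16=-2≡24 → Y
S(18): 18−16=2 → C
J(9): 9−16=-7≡19 → T
G(6): 6−16=-10≡16 → Q
Q(16): 16−16=0 → A
F(5): 5−16=-11≡15 → P
N(13): 13−16=-3≡23 → X
E(4): 4−16=-12≡14 → O
M(12): 12−16=-4≡22 → W
H(7): 7−16=-9≡17 → R
Q(16): 16−16=0 → A

XGYCTQAPXOWRA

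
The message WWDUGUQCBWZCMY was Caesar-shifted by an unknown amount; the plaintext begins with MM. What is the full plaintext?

From the crib: W(22)−M(12)=10, so the shift is 10.
Subtract 10 from each ciphertext letter:
W(22): 22−10=12 → M
W(22): 22−10=12 → M
D(3): 3−10=-7≡19 → T
U(20): 20−10=10 → K
G(6): 6−10=-4≡22 → W
U(20): 20−10=10 → K
Q(16): 16−10=6 → G
C(2): 2−10=-8≡18 → S
B(1): 1−10=-9≡17 → R
W(22): 22−10=12 → M
Z(25): 25−10=15 → P
C(2): 2−10=-8≡18 → S
M(12): 12−10=2 → C
Y(24): 24−10=14 → O

MMTKWKGSRMPSCO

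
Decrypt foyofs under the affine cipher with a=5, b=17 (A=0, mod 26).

iprpiv

The inverse of 5 mod 26 is 21, since 5·21=105≡1. Apply D(y)=21·(y−17) mod 26:
f(5): 21·(5−17)=-252≡8 → i
o(14): 21·(14−17)=-63≡15 → p
y(24): 21·(24−17)=147≡17 → r
o(14): 21·(14−17)=-63≡15 → p
f(5): 21·(5−17)=-252≡8 → i
s(18): 21·(18−17)=21 → v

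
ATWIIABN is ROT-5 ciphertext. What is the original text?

VORDDVWI

A(0): 0−5=-5≡21 → V
T(19): 19−5=14 → O
W(22): 22−5=17 → R
I(8): 8−5=3 → D
I(8): 8−5=3 → D
A(0): 0−5=-5≡21 → V
B(1): 1−5=-4≡22 → W
N(13): 13−5=8 → I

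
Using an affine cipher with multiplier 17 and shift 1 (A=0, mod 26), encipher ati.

a(0): 17·0+1=1 → b
t(19): 17·19+1=324≡12 → m
i(8): 17·8+1=137≡7 → h

bmh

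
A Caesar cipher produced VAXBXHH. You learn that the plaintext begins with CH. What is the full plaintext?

CHEIEOO

From the crib: V(21)−C(2)=19, so the shift is 19.
Subtract 19 from each ciphertext letter:
V(21): 21−19=2 → C
A(0): 0−19=-19≡7 → H
X(23): 23−19=4 → E
B(1): 1−19=-18≡8 → I
X(23): 23−19=4 → E
H(7): 7−19=-12≡14 → O
H(7): 7−19=-12≡14 → O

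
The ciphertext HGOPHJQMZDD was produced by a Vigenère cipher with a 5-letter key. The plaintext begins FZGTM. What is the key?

CHIWV

Subtract each crib letter from the matching ciphertext letter (mod 26):
H(7)−F(5)=2 → C
G(6)−Z(25)=-19≡7 → H
O(14)−G(6)=8 → I
P(15)−T(19)=-4≡22 → W
H(7)−M(12)=-5≡21 → V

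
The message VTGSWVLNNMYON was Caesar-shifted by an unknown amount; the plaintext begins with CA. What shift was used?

19

From the crib: V(21)−C(2)=19, so the shift is 19.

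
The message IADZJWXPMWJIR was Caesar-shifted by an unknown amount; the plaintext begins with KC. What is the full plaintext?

KCFBLYZROYLKT

From the crib: I(8)−K(10)=-2≡24, so the shift is 24.
Subtract 24 from each ciphertext letter:
I(8): 8−24=-16≡10 → K
A(0): 0−24=-24≡2 → C
D(3): 3−24=-21≡5 → F
Z(25): 25−24=1 → B
J(9): 9−24=-15≡11 → L
W(22): 22−24=-2≡24 → Y
X(23): 23−24=-1≡25 → Z
P(15): 15−24=-9≡17 → R
M(12): 12−24=-12≡14 → O
W(22): 22−24=-2≡24 → Y
J(9): 9−24=-15≡11 → L
I(8): 8−24=-16≡10 → K
R(17): 17−24=-7≡19 → T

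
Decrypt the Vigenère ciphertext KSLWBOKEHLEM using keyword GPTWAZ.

EDSABPEPOPEN

Repeat the key across the ciphertext: GPTWAZGPTWAZ
K(10)−G(6): 4 → E
S(18)−P(15): 3 → D
L(11)−T(19): -8≡18 → S
W(22)−W(22): 0 → A
B(1)−A(0): 1 → B
O(14)−Z(25): -11≡15 → P
K(10)−G(6): 4 → E
E(4)−P(15): -11≡15 → P
H(7)−T(19): -12≡14 → O
L(11)−W(22): -11≡15 → P
E(4)−A(0): 4 → E
M(12)−Z(25): -13≡13 → N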